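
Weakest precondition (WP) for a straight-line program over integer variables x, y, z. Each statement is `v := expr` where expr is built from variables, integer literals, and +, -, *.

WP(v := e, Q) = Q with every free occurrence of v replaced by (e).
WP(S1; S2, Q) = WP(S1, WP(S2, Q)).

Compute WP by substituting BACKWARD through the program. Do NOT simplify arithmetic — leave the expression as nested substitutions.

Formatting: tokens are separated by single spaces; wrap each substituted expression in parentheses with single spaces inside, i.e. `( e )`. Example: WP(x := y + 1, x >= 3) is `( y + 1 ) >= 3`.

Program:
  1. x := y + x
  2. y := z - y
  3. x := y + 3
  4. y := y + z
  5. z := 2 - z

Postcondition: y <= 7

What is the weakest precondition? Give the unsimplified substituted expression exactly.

Answer: ( ( z - y ) + z ) <= 7

Derivation:
post: y <= 7
stmt 5: z := 2 - z  -- replace 0 occurrence(s) of z with (2 - z)
  => y <= 7
stmt 4: y := y + z  -- replace 1 occurrence(s) of y with (y + z)
  => ( y + z ) <= 7
stmt 3: x := y + 3  -- replace 0 occurrence(s) of x with (y + 3)
  => ( y + z ) <= 7
stmt 2: y := z - y  -- replace 1 occurrence(s) of y with (z - y)
  => ( ( z - y ) + z ) <= 7
stmt 1: x := y + x  -- replace 0 occurrence(s) of x with (y + x)
  => ( ( z - y ) + z ) <= 7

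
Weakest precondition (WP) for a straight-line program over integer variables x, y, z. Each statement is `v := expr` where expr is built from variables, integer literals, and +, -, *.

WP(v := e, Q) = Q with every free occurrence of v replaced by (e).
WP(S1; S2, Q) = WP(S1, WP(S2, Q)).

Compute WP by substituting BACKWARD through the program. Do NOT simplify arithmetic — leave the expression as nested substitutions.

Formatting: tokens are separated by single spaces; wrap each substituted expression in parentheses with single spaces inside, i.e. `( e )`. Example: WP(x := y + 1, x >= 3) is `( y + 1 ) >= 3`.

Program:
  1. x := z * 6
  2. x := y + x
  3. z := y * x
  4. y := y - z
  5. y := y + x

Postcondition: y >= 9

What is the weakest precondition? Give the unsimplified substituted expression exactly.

Answer: ( ( y - ( y * ( y + ( z * 6 ) ) ) ) + ( y + ( z * 6 ) ) ) >= 9

Derivation:
post: y >= 9
stmt 5: y := y + x  -- replace 1 occurrence(s) of y with (y + x)
  => ( y + x ) >= 9
stmt 4: y := y - z  -- replace 1 occurrence(s) of y with (y - z)
  => ( ( y - z ) + x ) >= 9
stmt 3: z := y * x  -- replace 1 occurrence(s) of z with (y * x)
  => ( ( y - ( y * x ) ) + x ) >= 9
stmt 2: x := y + x  -- replace 2 occurrence(s) of x with (y + x)
  => ( ( y - ( y * ( y + x ) ) ) + ( y + x ) ) >= 9
stmt 1: x := z * 6  -- replace 2 occurrence(s) of x with (z * 6)
  => ( ( y - ( y * ( y + ( z * 6 ) ) ) ) + ( y + ( z * 6 ) ) ) >= 9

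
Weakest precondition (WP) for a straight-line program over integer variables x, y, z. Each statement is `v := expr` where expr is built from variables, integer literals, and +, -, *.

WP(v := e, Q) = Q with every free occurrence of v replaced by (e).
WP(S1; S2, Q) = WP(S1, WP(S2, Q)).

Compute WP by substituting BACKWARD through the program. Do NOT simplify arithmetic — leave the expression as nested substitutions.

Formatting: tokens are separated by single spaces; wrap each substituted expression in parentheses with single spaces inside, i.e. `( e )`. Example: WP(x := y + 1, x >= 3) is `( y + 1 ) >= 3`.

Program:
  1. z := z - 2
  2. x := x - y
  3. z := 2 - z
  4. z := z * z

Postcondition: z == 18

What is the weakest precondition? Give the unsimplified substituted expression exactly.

Answer: ( ( 2 - ( z - 2 ) ) * ( 2 - ( z - 2 ) ) ) == 18

Derivation:
post: z == 18
stmt 4: z := z * z  -- replace 1 occurrence(s) of z with (z * z)
  => ( z * z ) == 18
stmt 3: z := 2 - z  -- replace 2 occurrence(s) of z with (2 - z)
  => ( ( 2 - z ) * ( 2 - z ) ) == 18
stmt 2: x := x - y  -- replace 0 occurrence(s) of x with (x - y)
  => ( ( 2 - z ) * ( 2 - z ) ) == 18
stmt 1: z := z - 2  -- replace 2 occurrence(s) of z with (z - 2)
  => ( ( 2 - ( z - 2 ) ) * ( 2 - ( z - 2 ) ) ) == 18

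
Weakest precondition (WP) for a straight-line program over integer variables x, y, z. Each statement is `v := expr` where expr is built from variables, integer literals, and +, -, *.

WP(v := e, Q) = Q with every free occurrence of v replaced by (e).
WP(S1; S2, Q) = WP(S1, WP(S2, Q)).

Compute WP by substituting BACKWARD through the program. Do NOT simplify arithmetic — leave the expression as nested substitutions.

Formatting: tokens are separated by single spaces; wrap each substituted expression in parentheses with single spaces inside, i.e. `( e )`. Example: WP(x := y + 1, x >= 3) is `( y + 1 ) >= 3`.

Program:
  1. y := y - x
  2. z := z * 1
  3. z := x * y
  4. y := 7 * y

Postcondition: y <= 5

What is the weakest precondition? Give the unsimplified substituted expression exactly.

Answer: ( 7 * ( y - x ) ) <= 5

Derivation:
post: y <= 5
stmt 4: y := 7 * y  -- replace 1 occurrence(s) of y with (7 * y)
  => ( 7 * y ) <= 5
stmt 3: z := x * y  -- replace 0 occurrence(s) of z with (x * y)
  => ( 7 * y ) <= 5
stmt 2: z := z * 1  -- replace 0 occurrence(s) of z with (z * 1)
  => ( 7 * y ) <= 5
stmt 1: y := y - x  -- replace 1 occurrence(s) of y with (y - x)
  => ( 7 * ( y - x ) ) <= 5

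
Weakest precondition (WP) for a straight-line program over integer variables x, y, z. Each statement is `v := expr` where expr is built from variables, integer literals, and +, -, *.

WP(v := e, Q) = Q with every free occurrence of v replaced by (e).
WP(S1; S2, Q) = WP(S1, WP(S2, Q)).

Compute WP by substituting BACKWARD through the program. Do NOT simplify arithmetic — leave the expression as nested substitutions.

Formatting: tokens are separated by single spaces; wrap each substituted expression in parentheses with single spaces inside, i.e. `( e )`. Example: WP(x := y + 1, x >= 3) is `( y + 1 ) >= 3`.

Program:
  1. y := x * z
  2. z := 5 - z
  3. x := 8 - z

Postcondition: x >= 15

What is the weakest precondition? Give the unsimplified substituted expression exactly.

Answer: ( 8 - ( 5 - z ) ) >= 15

Derivation:
post: x >= 15
stmt 3: x := 8 - z  -- replace 1 occurrence(s) of x with (8 - z)
  => ( 8 - z ) >= 15
stmt 2: z := 5 - z  -- replace 1 occurrence(s) of z with (5 - z)
  => ( 8 - ( 5 - z ) ) >= 15
stmt 1: y := x * z  -- replace 0 occurrence(s) of y with (x * z)
  => ( 8 - ( 5 - z ) ) >= 15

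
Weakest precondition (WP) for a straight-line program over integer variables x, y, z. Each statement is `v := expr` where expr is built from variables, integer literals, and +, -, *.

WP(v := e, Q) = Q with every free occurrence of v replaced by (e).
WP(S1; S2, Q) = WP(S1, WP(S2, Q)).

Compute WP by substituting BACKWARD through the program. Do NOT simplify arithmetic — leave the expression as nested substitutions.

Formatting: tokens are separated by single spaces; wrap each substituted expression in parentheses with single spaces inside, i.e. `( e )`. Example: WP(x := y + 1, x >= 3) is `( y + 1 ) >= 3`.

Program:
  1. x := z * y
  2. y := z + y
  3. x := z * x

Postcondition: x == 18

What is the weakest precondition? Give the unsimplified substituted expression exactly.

Answer: ( z * ( z * y ) ) == 18

Derivation:
post: x == 18
stmt 3: x := z * x  -- replace 1 occurrence(s) of x with (z * x)
  => ( z * x ) == 18
stmt 2: y := z + y  -- replace 0 occurrence(s) of y with (z + y)
  => ( z * x ) == 18
stmt 1: x := z * y  -- replace 1 occurrence(s) of x with (z * y)
  => ( z * ( z * y ) ) == 18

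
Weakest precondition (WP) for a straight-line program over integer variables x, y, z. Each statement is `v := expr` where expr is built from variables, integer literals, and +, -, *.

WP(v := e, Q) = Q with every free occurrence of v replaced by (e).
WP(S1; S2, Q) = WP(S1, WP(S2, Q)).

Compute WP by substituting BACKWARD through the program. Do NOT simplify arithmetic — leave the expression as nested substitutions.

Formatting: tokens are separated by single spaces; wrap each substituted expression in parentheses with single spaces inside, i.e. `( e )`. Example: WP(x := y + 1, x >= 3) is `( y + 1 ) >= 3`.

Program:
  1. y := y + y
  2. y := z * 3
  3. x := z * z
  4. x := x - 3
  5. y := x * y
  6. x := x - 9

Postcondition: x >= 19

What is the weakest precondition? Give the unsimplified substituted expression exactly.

Answer: ( ( ( z * z ) - 3 ) - 9 ) >= 19

Derivation:
post: x >= 19
stmt 6: x := x - 9  -- replace 1 occurrence(s) of x with (x - 9)
  => ( x - 9 ) >= 19
stmt 5: y := x * y  -- replace 0 occurrence(s) of y with (x * y)
  => ( x - 9 ) >= 19
stmt 4: x := x - 3  -- replace 1 occurrence(s) of x with (x - 3)
  => ( ( x - 3 ) - 9 ) >= 19
stmt 3: x := z * z  -- replace 1 occurrence(s) of x with (z * z)
  => ( ( ( z * z ) - 3 ) - 9 ) >= 19
stmt 2: y := z * 3  -- replace 0 occurrence(s) of y with (z * 3)
  => ( ( ( z * z ) - 3 ) - 9 ) >= 19
stmt 1: y := y + y  -- replace 0 occurrence(s) of y with (y + y)
  => ( ( ( z * z ) - 3 ) - 9 ) >= 19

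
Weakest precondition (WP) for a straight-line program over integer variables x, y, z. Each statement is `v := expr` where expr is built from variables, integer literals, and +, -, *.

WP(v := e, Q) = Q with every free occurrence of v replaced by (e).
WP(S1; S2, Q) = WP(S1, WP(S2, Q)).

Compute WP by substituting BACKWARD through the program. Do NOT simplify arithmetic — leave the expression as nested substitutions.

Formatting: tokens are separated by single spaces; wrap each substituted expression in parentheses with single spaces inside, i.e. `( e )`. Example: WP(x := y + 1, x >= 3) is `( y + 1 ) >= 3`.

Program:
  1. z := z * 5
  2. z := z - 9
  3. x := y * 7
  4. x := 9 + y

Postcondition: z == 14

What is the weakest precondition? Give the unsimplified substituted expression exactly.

Answer: ( ( z * 5 ) - 9 ) == 14

Derivation:
post: z == 14
stmt 4: x := 9 + y  -- replace 0 occurrence(s) of x with (9 + y)
  => z == 14
stmt 3: x := y * 7  -- replace 0 occurrence(s) of x with (y * 7)
  => z == 14
stmt 2: z := z - 9  -- replace 1 occurrence(s) of z with (z - 9)
  => ( z - 9 ) == 14
stmt 1: z := z * 5  -- replace 1 occurrence(s) of z with (z * 5)
  => ( ( z * 5 ) - 9 ) == 14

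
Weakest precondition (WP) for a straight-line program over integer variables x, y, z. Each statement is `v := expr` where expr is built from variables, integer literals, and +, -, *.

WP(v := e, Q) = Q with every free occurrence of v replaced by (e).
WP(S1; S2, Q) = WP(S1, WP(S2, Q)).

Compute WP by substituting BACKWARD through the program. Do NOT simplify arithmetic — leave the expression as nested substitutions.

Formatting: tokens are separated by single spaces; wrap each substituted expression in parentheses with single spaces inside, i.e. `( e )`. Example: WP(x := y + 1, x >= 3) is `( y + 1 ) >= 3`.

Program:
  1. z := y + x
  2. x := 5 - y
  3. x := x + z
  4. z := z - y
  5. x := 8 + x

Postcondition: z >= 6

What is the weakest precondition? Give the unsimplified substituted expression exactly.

post: z >= 6
stmt 5: x := 8 + x  -- replace 0 occurrence(s) of x with (8 + x)
  => z >= 6
stmt 4: z := z - y  -- replace 1 occurrence(s) of z with (z - y)
  => ( z - y ) >= 6
stmt 3: x := x + z  -- replace 0 occurrence(s) of x with (x + z)
  => ( z - y ) >= 6
stmt 2: x := 5 - y  -- replace 0 occurrence(s) of x with (5 - y)
  => ( z - y ) >= 6
stmt 1: z := y + x  -- replace 1 occurrence(s) of z with (y + x)
  => ( ( y + x ) - y ) >= 6

Answer: ( ( y + x ) - y ) >= 6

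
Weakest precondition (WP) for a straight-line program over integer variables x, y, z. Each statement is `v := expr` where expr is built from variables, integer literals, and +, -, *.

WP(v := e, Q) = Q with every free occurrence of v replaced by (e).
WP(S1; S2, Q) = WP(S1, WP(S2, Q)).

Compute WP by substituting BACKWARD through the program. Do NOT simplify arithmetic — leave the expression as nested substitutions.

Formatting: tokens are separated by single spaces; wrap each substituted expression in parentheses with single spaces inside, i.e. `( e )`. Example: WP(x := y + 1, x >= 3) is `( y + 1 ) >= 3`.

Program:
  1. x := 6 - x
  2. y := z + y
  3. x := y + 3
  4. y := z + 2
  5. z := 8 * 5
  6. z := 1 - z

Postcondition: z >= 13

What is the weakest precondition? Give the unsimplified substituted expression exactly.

Answer: ( 1 - ( 8 * 5 ) ) >= 13

Derivation:
post: z >= 13
stmt 6: z := 1 - z  -- replace 1 occurrence(s) of z with (1 - z)
  => ( 1 - z ) >= 13
stmt 5: z := 8 * 5  -- replace 1 occurrence(s) of z with (8 * 5)
  => ( 1 - ( 8 * 5 ) ) >= 13
stmt 4: y := z + 2  -- replace 0 occurrence(s) of y with (z + 2)
  => ( 1 - ( 8 * 5 ) ) >= 13
stmt 3: x := y + 3  -- replace 0 occurrence(s) of x with (y + 3)
  => ( 1 - ( 8 * 5 ) ) >= 13
stmt 2: y := z + y  -- replace 0 occurrence(s) of y with (z + y)
  => ( 1 - ( 8 * 5 ) ) >= 13
stmt 1: x := 6 - x  -- replace 0 occurrence(s) of x with (6 - x)
  => ( 1 - ( 8 * 5 ) ) >= 13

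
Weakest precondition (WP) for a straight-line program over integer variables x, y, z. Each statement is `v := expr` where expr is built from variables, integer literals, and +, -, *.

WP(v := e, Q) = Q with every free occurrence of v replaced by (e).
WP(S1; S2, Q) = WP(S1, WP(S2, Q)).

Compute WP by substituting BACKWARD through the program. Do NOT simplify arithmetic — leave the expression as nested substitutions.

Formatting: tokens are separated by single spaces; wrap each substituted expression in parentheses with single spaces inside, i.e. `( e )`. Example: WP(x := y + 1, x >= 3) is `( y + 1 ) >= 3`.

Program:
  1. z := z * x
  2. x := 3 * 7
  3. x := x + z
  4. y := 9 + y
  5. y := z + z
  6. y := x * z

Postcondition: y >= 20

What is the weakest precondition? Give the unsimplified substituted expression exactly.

post: y >= 20
stmt 6: y := x * z  -- replace 1 occurrence(s) of y with (x * z)
  => ( x * z ) >= 20
stmt 5: y := z + z  -- replace 0 occurrence(s) of y with (z + z)
  => ( x * z ) >= 20
stmt 4: y := 9 + y  -- replace 0 occurrence(s) of y with (9 + y)
  => ( x * z ) >= 20
stmt 3: x := x + z  -- replace 1 occurrence(s) of x with (x + z)
  => ( ( x + z ) * z ) >= 20
stmt 2: x := 3 * 7  -- replace 1 occurrence(s) of x with (3 * 7)
  => ( ( ( 3 * 7 ) + z ) * z ) >= 20
stmt 1: z := z * x  -- replace 2 occurrence(s) of z with (z * x)
  => ( ( ( 3 * 7 ) + ( z * x ) ) * ( z * x ) ) >= 20

Answer: ( ( ( 3 * 7 ) + ( z * x ) ) * ( z * x ) ) >= 20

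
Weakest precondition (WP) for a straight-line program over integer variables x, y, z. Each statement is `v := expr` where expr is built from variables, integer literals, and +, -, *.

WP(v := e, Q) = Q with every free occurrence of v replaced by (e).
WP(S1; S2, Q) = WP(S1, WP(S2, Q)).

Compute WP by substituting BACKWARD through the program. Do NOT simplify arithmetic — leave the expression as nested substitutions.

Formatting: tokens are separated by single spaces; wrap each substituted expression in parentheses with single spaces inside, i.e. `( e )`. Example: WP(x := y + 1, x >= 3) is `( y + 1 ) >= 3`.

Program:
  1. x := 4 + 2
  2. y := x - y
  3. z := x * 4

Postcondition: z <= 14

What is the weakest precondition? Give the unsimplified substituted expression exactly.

post: z <= 14
stmt 3: z := x * 4  -- replace 1 occurrence(s) of z with (x * 4)
  => ( x * 4 ) <= 14
stmt 2: y := x - y  -- replace 0 occurrence(s) of y with (x - y)
  => ( x * 4 ) <= 14
stmt 1: x := 4 + 2  -- replace 1 occurrence(s) of x with (4 + 2)
  => ( ( 4 + 2 ) * 4 ) <= 14

Answer: ( ( 4 + 2 ) * 4 ) <= 14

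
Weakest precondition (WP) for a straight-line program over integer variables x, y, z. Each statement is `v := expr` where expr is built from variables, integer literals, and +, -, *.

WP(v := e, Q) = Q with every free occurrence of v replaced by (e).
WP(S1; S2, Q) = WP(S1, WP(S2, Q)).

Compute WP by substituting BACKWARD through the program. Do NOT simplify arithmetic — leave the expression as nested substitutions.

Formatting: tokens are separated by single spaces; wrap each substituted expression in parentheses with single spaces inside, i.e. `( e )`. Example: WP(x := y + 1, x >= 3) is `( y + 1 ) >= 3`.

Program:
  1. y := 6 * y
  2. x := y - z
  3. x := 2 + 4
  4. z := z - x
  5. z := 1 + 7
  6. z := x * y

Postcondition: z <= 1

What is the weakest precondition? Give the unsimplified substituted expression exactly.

Answer: ( ( 2 + 4 ) * ( 6 * y ) ) <= 1

Derivation:
post: z <= 1
stmt 6: z := x * y  -- replace 1 occurrence(s) of z with (x * y)
  => ( x * y ) <= 1
stmt 5: z := 1 + 7  -- replace 0 occurrence(s) of z with (1 + 7)
  => ( x * y ) <= 1
stmt 4: z := z - x  -- replace 0 occurrence(s) of z with (z - x)
  => ( x * y ) <= 1
stmt 3: x := 2 + 4  -- replace 1 occurrence(s) of x with (2 + 4)
  => ( ( 2 + 4 ) * y ) <= 1
stmt 2: x := y - z  -- replace 0 occurrence(s) of x with (y - z)
  => ( ( 2 + 4 ) * y ) <= 1
stmt 1: y := 6 * y  -- replace 1 occurrence(s) of y with (6 * y)
  => ( ( 2 + 4 ) * ( 6 * y ) ) <= 1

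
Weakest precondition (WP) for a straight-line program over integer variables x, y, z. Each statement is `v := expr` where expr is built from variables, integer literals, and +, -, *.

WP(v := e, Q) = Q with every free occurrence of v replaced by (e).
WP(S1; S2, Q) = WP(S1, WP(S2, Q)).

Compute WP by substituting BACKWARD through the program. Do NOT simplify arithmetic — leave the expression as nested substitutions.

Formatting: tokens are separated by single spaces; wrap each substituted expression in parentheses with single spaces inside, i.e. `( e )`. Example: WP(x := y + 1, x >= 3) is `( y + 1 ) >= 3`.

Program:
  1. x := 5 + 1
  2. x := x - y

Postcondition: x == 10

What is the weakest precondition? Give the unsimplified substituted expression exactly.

Answer: ( ( 5 + 1 ) - y ) == 10

Derivation:
post: x == 10
stmt 2: x := x - y  -- replace 1 occurrence(s) of x with (x - y)
  => ( x - y ) == 10
stmt 1: x := 5 + 1  -- replace 1 occurrence(s) of x with (5 + 1)
  => ( ( 5 + 1 ) - y ) == 10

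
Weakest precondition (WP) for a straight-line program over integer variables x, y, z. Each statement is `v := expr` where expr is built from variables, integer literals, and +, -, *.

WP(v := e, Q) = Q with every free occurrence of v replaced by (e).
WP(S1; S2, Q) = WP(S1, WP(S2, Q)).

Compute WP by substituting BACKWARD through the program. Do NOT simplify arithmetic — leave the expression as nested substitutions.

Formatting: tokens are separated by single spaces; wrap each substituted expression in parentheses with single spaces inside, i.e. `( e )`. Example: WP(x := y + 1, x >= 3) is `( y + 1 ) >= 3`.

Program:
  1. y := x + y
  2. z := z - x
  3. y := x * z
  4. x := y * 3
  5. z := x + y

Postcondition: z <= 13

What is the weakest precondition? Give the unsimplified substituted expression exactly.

Answer: ( ( ( x * ( z - x ) ) * 3 ) + ( x * ( z - x ) ) ) <= 13

Derivation:
post: z <= 13
stmt 5: z := x + y  -- replace 1 occurrence(s) of z with (x + y)
  => ( x + y ) <= 13
stmt 4: x := y * 3  -- replace 1 occurrence(s) of x with (y * 3)
  => ( ( y * 3 ) + y ) <= 13
stmt 3: y := x * z  -- replace 2 occurrence(s) of y with (x * z)
  => ( ( ( x * z ) * 3 ) + ( x * z ) ) <= 13
stmt 2: z := z - x  -- replace 2 occurrence(s) of z with (z - x)
  => ( ( ( x * ( z - x ) ) * 3 ) + ( x * ( z - x ) ) ) <= 13
stmt 1: y := x + y  -- replace 0 occurrence(s) of y with (x + y)
  => ( ( ( x * ( z - x ) ) * 3 ) + ( x * ( z - x ) ) ) <= 13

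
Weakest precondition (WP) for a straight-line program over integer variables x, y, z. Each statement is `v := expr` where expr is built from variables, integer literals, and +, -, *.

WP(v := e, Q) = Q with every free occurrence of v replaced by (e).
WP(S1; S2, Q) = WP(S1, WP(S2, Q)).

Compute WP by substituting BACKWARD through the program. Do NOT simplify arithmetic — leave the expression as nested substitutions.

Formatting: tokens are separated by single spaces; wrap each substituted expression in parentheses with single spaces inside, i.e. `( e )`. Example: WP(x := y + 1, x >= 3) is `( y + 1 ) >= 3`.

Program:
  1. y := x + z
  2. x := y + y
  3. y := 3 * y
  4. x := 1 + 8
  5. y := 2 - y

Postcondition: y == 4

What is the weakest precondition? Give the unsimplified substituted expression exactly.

post: y == 4
stmt 5: y := 2 - y  -- replace 1 occurrence(s) of y with (2 - y)
  => ( 2 - y ) == 4
stmt 4: x := 1 + 8  -- replace 0 occurrence(s) of x with (1 + 8)
  => ( 2 - y ) == 4
stmt 3: y := 3 * y  -- replace 1 occurrence(s) of y with (3 * y)
  => ( 2 - ( 3 * y ) ) == 4
stmt 2: x := y + y  -- replace 0 occurrence(s) of x with (y + y)
  => ( 2 - ( 3 * y ) ) == 4
stmt 1: y := x + z  -- replace 1 occurrence(s) of y with (x + z)
  => ( 2 - ( 3 * ( x + z ) ) ) == 4

Answer: ( 2 - ( 3 * ( x + z ) ) ) == 4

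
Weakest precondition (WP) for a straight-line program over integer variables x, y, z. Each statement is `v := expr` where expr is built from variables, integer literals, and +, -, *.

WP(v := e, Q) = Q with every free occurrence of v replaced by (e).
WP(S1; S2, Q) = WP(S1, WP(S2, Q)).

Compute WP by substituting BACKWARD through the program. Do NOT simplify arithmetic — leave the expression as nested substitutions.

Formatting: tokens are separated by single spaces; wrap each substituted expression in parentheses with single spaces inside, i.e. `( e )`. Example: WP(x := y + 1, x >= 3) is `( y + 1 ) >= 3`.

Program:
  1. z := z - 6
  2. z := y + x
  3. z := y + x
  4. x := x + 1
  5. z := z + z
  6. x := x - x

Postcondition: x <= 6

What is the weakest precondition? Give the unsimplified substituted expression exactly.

post: x <= 6
stmt 6: x := x - x  -- replace 1 occurrence(s) of x with (x - x)
  => ( x - x ) <= 6
stmt 5: z := z + z  -- replace 0 occurrence(s) of z with (z + z)
  => ( x - x ) <= 6
stmt 4: x := x + 1  -- replace 2 occurrence(s) of x with (x + 1)
  => ( ( x + 1 ) - ( x + 1 ) ) <= 6
stmt 3: z := y + x  -- replace 0 occurrence(s) of z with (y + x)
  => ( ( x + 1 ) - ( x + 1 ) ) <= 6
stmt 2: z := y + x  -- replace 0 occurrence(s) of z with (y + x)
  => ( ( x + 1 ) - ( x + 1 ) ) <= 6
stmt 1: z := z - 6  -- replace 0 occurrence(s) of z with (z - 6)
  => ( ( x + 1 ) - ( x + 1 ) ) <= 6

Answer: ( ( x + 1 ) - ( x + 1 ) ) <= 6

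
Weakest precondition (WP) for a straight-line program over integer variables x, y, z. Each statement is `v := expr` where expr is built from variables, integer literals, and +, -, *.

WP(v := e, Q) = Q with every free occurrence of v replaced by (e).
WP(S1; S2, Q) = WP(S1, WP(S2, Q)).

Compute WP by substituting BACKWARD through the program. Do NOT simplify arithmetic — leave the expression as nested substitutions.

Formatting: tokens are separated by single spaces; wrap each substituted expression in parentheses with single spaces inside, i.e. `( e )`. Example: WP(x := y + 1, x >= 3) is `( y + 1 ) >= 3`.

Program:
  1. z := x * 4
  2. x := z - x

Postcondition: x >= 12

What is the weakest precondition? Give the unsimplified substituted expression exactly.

post: x >= 12
stmt 2: x := z - x  -- replace 1 occurrence(s) of x with (z - x)
  => ( z - x ) >= 12
stmt 1: z := x * 4  -- replace 1 occurrence(s) of z with (x * 4)
  => ( ( x * 4 ) - x ) >= 12

Answer: ( ( x * 4 ) - x ) >= 12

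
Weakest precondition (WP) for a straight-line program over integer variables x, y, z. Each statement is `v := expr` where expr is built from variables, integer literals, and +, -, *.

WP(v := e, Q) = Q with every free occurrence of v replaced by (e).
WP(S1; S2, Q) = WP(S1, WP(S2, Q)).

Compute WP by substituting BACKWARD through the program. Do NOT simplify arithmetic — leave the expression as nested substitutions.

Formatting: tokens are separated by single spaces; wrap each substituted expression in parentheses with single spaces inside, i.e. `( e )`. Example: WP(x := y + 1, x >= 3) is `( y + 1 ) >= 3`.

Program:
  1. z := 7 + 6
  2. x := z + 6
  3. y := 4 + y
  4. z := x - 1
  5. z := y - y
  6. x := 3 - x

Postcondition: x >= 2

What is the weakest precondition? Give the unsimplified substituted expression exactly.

Answer: ( 3 - ( ( 7 + 6 ) + 6 ) ) >= 2

Derivation:
post: x >= 2
stmt 6: x := 3 - x  -- replace 1 occurrence(s) of x with (3 - x)
  => ( 3 - x ) >= 2
stmt 5: z := y - y  -- replace 0 occurrence(s) of z with (y - y)
  => ( 3 - x ) >= 2
stmt 4: z := x - 1  -- replace 0 occurrence(s) of z with (x - 1)
  => ( 3 - x ) >= 2
stmt 3: y := 4 + y  -- replace 0 occurrence(s) of y with (4 + y)
  => ( 3 - x ) >= 2
stmt 2: x := z + 6  -- replace 1 occurrence(s) of x with (z + 6)
  => ( 3 - ( z + 6 ) ) >= 2
stmt 1: z := 7 + 6  -- replace 1 occurrence(s) of z with (7 + 6)
  => ( 3 - ( ( 7 + 6 ) + 6 ) ) >= 2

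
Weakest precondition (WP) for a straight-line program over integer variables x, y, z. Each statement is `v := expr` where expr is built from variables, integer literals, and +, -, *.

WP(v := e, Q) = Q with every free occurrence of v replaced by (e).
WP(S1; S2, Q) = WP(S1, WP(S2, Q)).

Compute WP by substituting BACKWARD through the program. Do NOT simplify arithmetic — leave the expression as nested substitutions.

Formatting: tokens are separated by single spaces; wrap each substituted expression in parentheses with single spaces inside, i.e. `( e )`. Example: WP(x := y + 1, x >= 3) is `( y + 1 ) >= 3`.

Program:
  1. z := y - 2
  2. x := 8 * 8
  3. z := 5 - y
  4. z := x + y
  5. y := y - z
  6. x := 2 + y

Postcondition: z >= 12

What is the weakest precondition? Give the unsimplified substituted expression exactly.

post: z >= 12
stmt 6: x := 2 + y  -- replace 0 occurrence(s) of x with (2 + y)
  => z >= 12
stmt 5: y := y - z  -- replace 0 occurrence(s) of y with (y - z)
  => z >= 12
stmt 4: z := x + y  -- replace 1 occurrence(s) of z with (x + y)
  => ( x + y ) >= 12
stmt 3: z := 5 - y  -- replace 0 occurrence(s) of z with (5 - y)
  => ( x + y ) >= 12
stmt 2: x := 8 * 8  -- replace 1 occurrence(s) of x with (8 * 8)
  => ( ( 8 * 8 ) + y ) >= 12
stmt 1: z := y - 2  -- replace 0 occurrence(s) of z with (y - 2)
  => ( ( 8 * 8 ) + y ) >= 12

Answer: ( ( 8 * 8 ) + y ) >= 12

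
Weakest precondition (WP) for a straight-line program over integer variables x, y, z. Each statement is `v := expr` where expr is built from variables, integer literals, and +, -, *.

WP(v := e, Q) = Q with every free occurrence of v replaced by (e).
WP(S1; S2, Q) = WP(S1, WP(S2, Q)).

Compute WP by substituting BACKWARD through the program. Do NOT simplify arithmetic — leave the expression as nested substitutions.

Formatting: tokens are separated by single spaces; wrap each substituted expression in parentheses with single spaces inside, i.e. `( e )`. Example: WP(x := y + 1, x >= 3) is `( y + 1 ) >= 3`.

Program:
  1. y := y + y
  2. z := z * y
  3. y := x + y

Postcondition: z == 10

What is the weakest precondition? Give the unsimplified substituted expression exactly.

Answer: ( z * ( y + y ) ) == 10

Derivation:
post: z == 10
stmt 3: y := x + y  -- replace 0 occurrence(s) of y with (x + y)
  => z == 10
stmt 2: z := z * y  -- replace 1 occurrence(s) of z with (z * y)
  => ( z * y ) == 10
stmt 1: y := y + y  -- replace 1 occurrence(s) of y with (y + y)
  => ( z * ( y + y ) ) == 10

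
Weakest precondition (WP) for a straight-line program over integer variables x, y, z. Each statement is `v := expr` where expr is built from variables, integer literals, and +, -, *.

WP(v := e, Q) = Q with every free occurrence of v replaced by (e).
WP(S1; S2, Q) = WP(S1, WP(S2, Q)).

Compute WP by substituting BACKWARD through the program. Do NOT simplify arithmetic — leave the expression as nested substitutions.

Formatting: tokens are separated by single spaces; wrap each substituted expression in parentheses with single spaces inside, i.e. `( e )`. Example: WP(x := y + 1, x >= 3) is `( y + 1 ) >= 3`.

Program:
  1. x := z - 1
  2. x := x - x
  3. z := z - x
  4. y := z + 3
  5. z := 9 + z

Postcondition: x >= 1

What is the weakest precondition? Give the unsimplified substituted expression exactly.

post: x >= 1
stmt 5: z := 9 + z  -- replace 0 occurrence(s) of z with (9 + z)
  => x >= 1
stmt 4: y := z + 3  -- replace 0 occurrence(s) of y with (z + 3)
  => x >= 1
stmt 3: z := z - x  -- replace 0 occurrence(s) of z with (z - x)
  => x >= 1
stmt 2: x := x - x  -- replace 1 occurrence(s) of x with (x - x)
  => ( x - x ) >= 1
stmt 1: x := z - 1  -- replace 2 occurrence(s) of x with (z - 1)
  => ( ( z - 1 ) - ( z - 1 ) ) >= 1

Answer: ( ( z - 1 ) - ( z - 1 ) ) >= 1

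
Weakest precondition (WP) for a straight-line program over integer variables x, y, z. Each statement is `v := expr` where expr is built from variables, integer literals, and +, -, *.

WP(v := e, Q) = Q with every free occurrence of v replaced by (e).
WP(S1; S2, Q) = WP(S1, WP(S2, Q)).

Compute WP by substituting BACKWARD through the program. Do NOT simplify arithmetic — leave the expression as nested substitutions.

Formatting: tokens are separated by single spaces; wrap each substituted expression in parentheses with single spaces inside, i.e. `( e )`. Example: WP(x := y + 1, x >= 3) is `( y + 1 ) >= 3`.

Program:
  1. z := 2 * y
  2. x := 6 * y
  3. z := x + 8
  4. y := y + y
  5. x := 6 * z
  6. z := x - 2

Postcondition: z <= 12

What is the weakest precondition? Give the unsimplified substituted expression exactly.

Answer: ( ( 6 * ( ( 6 * y ) + 8 ) ) - 2 ) <= 12

Derivation:
post: z <= 12
stmt 6: z := x - 2  -- replace 1 occurrence(s) of z with (x - 2)
  => ( x - 2 ) <= 12
stmt 5: x := 6 * z  -- replace 1 occurrence(s) of x with (6 * z)
  => ( ( 6 * z ) - 2 ) <= 12
stmt 4: y := y + y  -- replace 0 occurrence(s) of y with (y + y)
  => ( ( 6 * z ) - 2 ) <= 12
stmt 3: z := x + 8  -- replace 1 occurrence(s) of z with (x + 8)
  => ( ( 6 * ( x + 8 ) ) - 2 ) <= 12
stmt 2: x := 6 * y  -- replace 1 occurrence(s) of x with (6 * y)
  => ( ( 6 * ( ( 6 * y ) + 8 ) ) - 2 ) <= 12
stmt 1: z := 2 * y  -- replace 0 occurrence(s) of z with (2 * y)
  => ( ( 6 * ( ( 6 * y ) + 8 ) ) - 2 ) <= 12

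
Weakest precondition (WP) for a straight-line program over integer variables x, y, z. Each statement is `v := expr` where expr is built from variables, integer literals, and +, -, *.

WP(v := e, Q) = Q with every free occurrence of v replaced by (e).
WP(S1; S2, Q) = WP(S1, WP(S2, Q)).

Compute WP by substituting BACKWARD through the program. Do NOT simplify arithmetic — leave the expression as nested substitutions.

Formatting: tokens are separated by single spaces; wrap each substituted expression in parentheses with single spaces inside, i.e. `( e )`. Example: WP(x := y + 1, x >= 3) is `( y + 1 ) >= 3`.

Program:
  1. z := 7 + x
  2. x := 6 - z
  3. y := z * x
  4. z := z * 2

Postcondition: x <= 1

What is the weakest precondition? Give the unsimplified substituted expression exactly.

post: x <= 1
stmt 4: z := z * 2  -- replace 0 occurrence(s) of z with (z * 2)
  => x <= 1
stmt 3: y := z * x  -- replace 0 occurrence(s) of y with (z * x)
  => x <= 1
stmt 2: x := 6 - z  -- replace 1 occurrence(s) of x with (6 - z)
  => ( 6 - z ) <= 1
stmt 1: z := 7 + x  -- replace 1 occurrence(s) of z with (7 + x)
  => ( 6 - ( 7 + x ) ) <= 1

Answer: ( 6 - ( 7 + x ) ) <= 1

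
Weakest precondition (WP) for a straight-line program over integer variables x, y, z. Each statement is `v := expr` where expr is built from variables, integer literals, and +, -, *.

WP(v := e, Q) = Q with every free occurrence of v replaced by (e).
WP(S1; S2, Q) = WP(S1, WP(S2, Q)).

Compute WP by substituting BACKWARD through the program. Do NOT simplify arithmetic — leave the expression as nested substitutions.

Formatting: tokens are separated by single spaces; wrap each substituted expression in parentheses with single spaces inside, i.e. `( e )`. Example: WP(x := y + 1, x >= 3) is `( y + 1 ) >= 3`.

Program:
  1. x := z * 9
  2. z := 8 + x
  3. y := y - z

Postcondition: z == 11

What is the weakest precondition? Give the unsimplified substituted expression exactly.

Answer: ( 8 + ( z * 9 ) ) == 11

Derivation:
post: z == 11
stmt 3: y := y - z  -- replace 0 occurrence(s) of y with (y - z)
  => z == 11
stmt 2: z := 8 + x  -- replace 1 occurrence(s) of z with (8 + x)
  => ( 8 + x ) == 11
stmt 1: x := z * 9  -- replace 1 occurrence(s) of x with (z * 9)
  => ( 8 + ( z * 9 ) ) == 11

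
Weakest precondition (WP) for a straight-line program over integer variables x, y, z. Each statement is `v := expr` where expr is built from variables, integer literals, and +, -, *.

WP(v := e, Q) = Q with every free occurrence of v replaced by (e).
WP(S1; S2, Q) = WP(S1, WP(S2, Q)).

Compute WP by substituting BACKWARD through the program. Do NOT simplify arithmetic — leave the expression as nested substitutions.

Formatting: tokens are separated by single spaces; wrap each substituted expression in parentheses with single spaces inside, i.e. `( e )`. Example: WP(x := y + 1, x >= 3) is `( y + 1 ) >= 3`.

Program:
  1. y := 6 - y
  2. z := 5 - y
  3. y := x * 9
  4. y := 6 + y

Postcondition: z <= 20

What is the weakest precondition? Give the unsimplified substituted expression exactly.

post: z <= 20
stmt 4: y := 6 + y  -- replace 0 occurrence(s) of y with (6 + y)
  => z <= 20
stmt 3: y := x * 9  -- replace 0 occurrence(s) of y with (x * 9)
  => z <= 20
stmt 2: z := 5 - y  -- replace 1 occurrence(s) of z with (5 - y)
  => ( 5 - y ) <= 20
stmt 1: y := 6 - y  -- replace 1 occurrence(s) of y with (6 - y)
  => ( 5 - ( 6 - y ) ) <= 20

Answer: ( 5 - ( 6 - y ) ) <= 20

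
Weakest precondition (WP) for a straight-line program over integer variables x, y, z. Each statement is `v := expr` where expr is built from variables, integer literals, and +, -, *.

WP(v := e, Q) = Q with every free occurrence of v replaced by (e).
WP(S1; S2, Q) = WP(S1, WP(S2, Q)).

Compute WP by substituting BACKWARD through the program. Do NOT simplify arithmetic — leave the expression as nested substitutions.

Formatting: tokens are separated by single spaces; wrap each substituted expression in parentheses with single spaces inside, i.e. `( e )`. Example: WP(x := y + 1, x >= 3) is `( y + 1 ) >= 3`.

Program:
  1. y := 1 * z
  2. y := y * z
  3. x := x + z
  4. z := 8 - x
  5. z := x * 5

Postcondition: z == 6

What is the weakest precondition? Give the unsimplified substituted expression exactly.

Answer: ( ( x + z ) * 5 ) == 6

Derivation:
post: z == 6
stmt 5: z := x * 5  -- replace 1 occurrence(s) of z with (x * 5)
  => ( x * 5 ) == 6
stmt 4: z := 8 - x  -- replace 0 occurrence(s) of z with (8 - x)
  => ( x * 5 ) == 6
stmt 3: x := x + z  -- replace 1 occurrence(s) of x with (x + z)
  => ( ( x + z ) * 5 ) == 6
stmt 2: y := y * z  -- replace 0 occurrence(s) of y with (y * z)
  => ( ( x + z ) * 5 ) == 6
stmt 1: y := 1 * z  -- replace 0 occurrence(s) of y with (1 * z)
  => ( ( x + z ) * 5 ) == 6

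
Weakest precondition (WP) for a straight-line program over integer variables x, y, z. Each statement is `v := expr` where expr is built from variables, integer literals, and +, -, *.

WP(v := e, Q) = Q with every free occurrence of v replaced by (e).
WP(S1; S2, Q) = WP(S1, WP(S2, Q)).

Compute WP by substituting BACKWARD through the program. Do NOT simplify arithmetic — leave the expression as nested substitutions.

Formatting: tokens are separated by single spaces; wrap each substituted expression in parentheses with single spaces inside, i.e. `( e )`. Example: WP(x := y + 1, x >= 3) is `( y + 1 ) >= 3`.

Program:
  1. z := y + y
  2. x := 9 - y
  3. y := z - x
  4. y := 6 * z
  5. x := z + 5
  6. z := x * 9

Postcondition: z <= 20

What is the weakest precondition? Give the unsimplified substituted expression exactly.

Answer: ( ( ( y + y ) + 5 ) * 9 ) <= 20

Derivation:
post: z <= 20
stmt 6: z := x * 9  -- replace 1 occurrence(s) of z with (x * 9)
  => ( x * 9 ) <= 20
stmt 5: x := z + 5  -- replace 1 occurrence(s) of x with (z + 5)
  => ( ( z + 5 ) * 9 ) <= 20
stmt 4: y := 6 * z  -- replace 0 occurrence(s) of y with (6 * z)
  => ( ( z + 5 ) * 9 ) <= 20
stmt 3: y := z - x  -- replace 0 occurrence(s) of y with (z - x)
  => ( ( z + 5 ) * 9 ) <= 20
stmt 2: x := 9 - y  -- replace 0 occurrence(s) of x with (9 - y)
  => ( ( z + 5 ) * 9 ) <= 20
stmt 1: z := y + y  -- replace 1 occurrence(s) of z with (y + y)
  => ( ( ( y + y ) + 5 ) * 9 ) <= 20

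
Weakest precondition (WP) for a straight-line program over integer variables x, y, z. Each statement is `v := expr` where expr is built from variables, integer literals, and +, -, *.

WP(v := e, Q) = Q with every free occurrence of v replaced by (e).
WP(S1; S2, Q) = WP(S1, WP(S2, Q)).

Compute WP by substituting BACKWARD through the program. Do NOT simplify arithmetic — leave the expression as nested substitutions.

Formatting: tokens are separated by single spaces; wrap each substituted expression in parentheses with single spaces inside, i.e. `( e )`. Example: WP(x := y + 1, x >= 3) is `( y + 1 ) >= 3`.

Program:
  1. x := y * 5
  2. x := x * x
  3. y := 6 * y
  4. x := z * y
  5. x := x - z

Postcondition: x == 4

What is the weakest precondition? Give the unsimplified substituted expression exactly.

Answer: ( ( z * ( 6 * y ) ) - z ) == 4

Derivation:
post: x == 4
stmt 5: x := x - z  -- replace 1 occurrence(s) of x with (x - z)
  => ( x - z ) == 4
stmt 4: x := z * y  -- replace 1 occurrence(s) of x with (z * y)
  => ( ( z * y ) - z ) == 4
stmt 3: y := 6 * y  -- replace 1 occurrence(s) of y with (6 * y)
  => ( ( z * ( 6 * y ) ) - z ) == 4
stmt 2: x := x * x  -- replace 0 occurrence(s) of x with (x * x)
  => ( ( z * ( 6 * y ) ) - z ) == 4
stmt 1: x := y * 5  -- replace 0 occurrence(s) of x with (y * 5)
  => ( ( z * ( 6 * y ) ) - z ) == 4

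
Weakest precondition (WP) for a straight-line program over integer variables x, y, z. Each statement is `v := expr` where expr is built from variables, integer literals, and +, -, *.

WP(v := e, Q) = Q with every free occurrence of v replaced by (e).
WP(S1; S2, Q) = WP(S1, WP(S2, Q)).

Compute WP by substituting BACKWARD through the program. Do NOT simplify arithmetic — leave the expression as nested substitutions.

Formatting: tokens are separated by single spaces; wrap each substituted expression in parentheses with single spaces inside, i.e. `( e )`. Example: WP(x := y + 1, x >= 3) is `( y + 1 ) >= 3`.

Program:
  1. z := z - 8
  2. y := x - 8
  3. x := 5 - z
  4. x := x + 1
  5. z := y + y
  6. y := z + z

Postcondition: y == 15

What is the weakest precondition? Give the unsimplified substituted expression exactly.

Answer: ( ( ( x - 8 ) + ( x - 8 ) ) + ( ( x - 8 ) + ( x - 8 ) ) ) == 15

Derivation:
post: y == 15
stmt 6: y := z + z  -- replace 1 occurrence(s) of y with (z + z)
  => ( z + z ) == 15
stmt 5: z := y + y  -- replace 2 occurrence(s) of z with (y + y)
  => ( ( y + y ) + ( y + y ) ) == 15
stmt 4: x := x + 1  -- replace 0 occurrence(s) of x with (x + 1)
  => ( ( y + y ) + ( y + y ) ) == 15
stmt 3: x := 5 - z  -- replace 0 occurrence(s) of x with (5 - z)
  => ( ( y + y ) + ( y + y ) ) == 15
stmt 2: y := x - 8  -- replace 4 occurrence(s) of y with (x - 8)
  => ( ( ( x - 8 ) + ( x - 8 ) ) + ( ( x - 8 ) + ( x - 8 ) ) ) == 15
stmt 1: z := z - 8  -- replace 0 occurrence(s) of z with (z - 8)
  => ( ( ( x - 8 ) + ( x - 8 ) ) + ( ( x - 8 ) + ( x - 8 ) ) ) == 15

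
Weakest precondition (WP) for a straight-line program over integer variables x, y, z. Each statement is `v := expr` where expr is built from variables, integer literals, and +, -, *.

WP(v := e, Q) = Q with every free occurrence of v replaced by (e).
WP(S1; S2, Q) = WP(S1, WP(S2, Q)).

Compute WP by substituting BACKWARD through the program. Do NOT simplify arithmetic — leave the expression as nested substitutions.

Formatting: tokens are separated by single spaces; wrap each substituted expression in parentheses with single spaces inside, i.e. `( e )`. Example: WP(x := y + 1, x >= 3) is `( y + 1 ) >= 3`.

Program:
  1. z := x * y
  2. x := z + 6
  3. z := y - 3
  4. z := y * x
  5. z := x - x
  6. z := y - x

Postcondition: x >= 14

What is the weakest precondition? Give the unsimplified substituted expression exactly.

Answer: ( ( x * y ) + 6 ) >= 14

Derivation:
post: x >= 14
stmt 6: z := y - x  -- replace 0 occurrence(s) of z with (y - x)
  => x >= 14
stmt 5: z := x - x  -- replace 0 occurrence(s) of z with (x - x)
  => x >= 14
stmt 4: z := y * x  -- replace 0 occurrence(s) of z with (y * x)
  => x >= 14
stmt 3: z := y - 3  -- replace 0 occurrence(s) of z with (y - 3)
  => x >= 14
stmt 2: x := z + 6  -- replace 1 occurrence(s) of x with (z + 6)
  => ( z + 6 ) >= 14
stmt 1: z := x * y  -- replace 1 occurrence(s) of z with (x * y)
  => ( ( x * y ) + 6 ) >= 14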